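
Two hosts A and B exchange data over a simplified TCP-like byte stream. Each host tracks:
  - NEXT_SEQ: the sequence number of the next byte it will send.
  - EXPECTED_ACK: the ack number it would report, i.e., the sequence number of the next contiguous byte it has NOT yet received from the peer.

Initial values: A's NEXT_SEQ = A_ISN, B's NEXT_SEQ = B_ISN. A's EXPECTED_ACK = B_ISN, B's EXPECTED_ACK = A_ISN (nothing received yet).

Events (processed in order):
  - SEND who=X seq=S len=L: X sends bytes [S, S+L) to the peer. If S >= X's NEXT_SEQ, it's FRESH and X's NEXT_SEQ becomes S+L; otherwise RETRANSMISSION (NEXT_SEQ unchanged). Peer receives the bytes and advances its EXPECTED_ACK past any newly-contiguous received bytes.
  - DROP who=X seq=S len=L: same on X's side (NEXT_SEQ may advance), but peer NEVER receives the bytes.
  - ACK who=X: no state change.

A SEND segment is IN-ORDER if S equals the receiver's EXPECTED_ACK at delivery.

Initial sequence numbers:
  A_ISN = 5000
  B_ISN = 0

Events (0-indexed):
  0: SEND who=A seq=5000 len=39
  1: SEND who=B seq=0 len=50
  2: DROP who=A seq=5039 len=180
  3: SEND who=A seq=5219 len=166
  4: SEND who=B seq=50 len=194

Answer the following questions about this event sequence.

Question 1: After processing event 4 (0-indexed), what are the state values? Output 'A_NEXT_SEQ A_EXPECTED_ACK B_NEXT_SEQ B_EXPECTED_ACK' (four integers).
After event 0: A_seq=5039 A_ack=0 B_seq=0 B_ack=5039
After event 1: A_seq=5039 A_ack=50 B_seq=50 B_ack=5039
After event 2: A_seq=5219 A_ack=50 B_seq=50 B_ack=5039
After event 3: A_seq=5385 A_ack=50 B_seq=50 B_ack=5039
After event 4: A_seq=5385 A_ack=244 B_seq=244 B_ack=5039

5385 244 244 5039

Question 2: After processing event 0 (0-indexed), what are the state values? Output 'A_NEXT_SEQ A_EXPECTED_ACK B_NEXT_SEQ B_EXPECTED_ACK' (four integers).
After event 0: A_seq=5039 A_ack=0 B_seq=0 B_ack=5039

5039 0 0 5039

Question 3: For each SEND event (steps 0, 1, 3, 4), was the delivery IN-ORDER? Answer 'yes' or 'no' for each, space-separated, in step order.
Step 0: SEND seq=5000 -> in-order
Step 1: SEND seq=0 -> in-order
Step 3: SEND seq=5219 -> out-of-order
Step 4: SEND seq=50 -> in-order

Answer: yes yes no yes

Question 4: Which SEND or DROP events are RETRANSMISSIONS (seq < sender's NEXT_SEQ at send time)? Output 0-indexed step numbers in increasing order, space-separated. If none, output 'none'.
Answer: none

Derivation:
Step 0: SEND seq=5000 -> fresh
Step 1: SEND seq=0 -> fresh
Step 2: DROP seq=5039 -> fresh
Step 3: SEND seq=5219 -> fresh
Step 4: SEND seq=50 -> fresh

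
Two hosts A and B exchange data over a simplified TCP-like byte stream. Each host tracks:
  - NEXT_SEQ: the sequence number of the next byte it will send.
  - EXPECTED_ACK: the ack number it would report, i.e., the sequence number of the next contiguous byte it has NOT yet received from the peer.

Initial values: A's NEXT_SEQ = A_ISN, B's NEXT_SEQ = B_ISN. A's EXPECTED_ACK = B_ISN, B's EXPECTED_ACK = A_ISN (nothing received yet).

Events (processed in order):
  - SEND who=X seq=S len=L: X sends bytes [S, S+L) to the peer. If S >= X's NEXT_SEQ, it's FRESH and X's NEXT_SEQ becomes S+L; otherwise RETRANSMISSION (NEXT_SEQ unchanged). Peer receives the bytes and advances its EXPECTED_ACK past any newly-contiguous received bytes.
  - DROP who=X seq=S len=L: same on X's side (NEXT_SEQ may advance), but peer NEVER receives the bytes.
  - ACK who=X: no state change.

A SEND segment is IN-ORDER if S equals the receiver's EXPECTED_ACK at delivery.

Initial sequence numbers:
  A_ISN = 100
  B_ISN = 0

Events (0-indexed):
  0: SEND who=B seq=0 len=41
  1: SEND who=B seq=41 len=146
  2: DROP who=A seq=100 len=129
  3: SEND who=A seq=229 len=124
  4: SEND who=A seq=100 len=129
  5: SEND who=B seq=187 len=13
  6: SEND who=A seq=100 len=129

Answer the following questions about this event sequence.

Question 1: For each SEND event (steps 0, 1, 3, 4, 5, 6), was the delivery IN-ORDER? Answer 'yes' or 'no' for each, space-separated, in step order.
Step 0: SEND seq=0 -> in-order
Step 1: SEND seq=41 -> in-order
Step 3: SEND seq=229 -> out-of-order
Step 4: SEND seq=100 -> in-order
Step 5: SEND seq=187 -> in-order
Step 6: SEND seq=100 -> out-of-order

Answer: yes yes no yes yes no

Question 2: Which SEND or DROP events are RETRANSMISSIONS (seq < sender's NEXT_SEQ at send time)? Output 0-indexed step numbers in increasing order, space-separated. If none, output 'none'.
Answer: 4 6

Derivation:
Step 0: SEND seq=0 -> fresh
Step 1: SEND seq=41 -> fresh
Step 2: DROP seq=100 -> fresh
Step 3: SEND seq=229 -> fresh
Step 4: SEND seq=100 -> retransmit
Step 5: SEND seq=187 -> fresh
Step 6: SEND seq=100 -> retransmit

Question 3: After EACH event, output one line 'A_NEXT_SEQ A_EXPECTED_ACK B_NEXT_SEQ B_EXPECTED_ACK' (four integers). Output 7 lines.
100 41 41 100
100 187 187 100
229 187 187 100
353 187 187 100
353 187 187 353
353 200 200 353
353 200 200 353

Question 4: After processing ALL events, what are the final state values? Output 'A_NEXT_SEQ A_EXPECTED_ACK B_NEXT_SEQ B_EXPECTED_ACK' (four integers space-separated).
After event 0: A_seq=100 A_ack=41 B_seq=41 B_ack=100
After event 1: A_seq=100 A_ack=187 B_seq=187 B_ack=100
After event 2: A_seq=229 A_ack=187 B_seq=187 B_ack=100
After event 3: A_seq=353 A_ack=187 B_seq=187 B_ack=100
After event 4: A_seq=353 A_ack=187 B_seq=187 B_ack=353
After event 5: A_seq=353 A_ack=200 B_seq=200 B_ack=353
After event 6: A_seq=353 A_ack=200 B_seq=200 B_ack=353

Answer: 353 200 200 353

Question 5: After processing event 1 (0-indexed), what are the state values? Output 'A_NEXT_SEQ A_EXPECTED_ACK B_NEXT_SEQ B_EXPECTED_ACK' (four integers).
After event 0: A_seq=100 A_ack=41 B_seq=41 B_ack=100
After event 1: A_seq=100 A_ack=187 B_seq=187 B_ack=100

100 187 187 100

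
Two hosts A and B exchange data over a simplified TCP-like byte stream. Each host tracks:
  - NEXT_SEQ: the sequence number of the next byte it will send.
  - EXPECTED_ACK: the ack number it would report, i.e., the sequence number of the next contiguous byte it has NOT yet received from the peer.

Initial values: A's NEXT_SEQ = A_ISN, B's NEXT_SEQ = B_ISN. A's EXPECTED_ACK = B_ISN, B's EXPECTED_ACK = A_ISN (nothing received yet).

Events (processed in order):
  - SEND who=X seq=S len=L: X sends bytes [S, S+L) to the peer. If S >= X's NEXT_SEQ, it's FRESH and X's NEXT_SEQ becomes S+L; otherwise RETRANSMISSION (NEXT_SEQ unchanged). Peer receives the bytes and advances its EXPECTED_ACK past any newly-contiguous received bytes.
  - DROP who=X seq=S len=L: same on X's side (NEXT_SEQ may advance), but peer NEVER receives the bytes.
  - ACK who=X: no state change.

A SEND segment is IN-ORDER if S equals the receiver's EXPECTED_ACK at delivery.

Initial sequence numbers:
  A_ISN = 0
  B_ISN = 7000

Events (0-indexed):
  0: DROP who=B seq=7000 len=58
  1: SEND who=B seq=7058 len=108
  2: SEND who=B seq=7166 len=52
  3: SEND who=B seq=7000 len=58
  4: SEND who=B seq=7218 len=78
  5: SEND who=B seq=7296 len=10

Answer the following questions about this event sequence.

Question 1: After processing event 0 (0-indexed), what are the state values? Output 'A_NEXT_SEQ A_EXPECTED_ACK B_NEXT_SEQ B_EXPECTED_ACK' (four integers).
After event 0: A_seq=0 A_ack=7000 B_seq=7058 B_ack=0

0 7000 7058 0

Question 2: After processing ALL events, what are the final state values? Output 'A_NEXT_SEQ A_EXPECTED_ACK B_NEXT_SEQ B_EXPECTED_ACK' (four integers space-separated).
After event 0: A_seq=0 A_ack=7000 B_seq=7058 B_ack=0
After event 1: A_seq=0 A_ack=7000 B_seq=7166 B_ack=0
After event 2: A_seq=0 A_ack=7000 B_seq=7218 B_ack=0
After event 3: A_seq=0 A_ack=7218 B_seq=7218 B_ack=0
After event 4: A_seq=0 A_ack=7296 B_seq=7296 B_ack=0
After event 5: A_seq=0 A_ack=7306 B_seq=7306 B_ack=0

Answer: 0 7306 7306 0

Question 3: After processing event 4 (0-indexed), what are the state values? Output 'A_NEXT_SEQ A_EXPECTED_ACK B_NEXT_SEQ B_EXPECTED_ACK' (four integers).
After event 0: A_seq=0 A_ack=7000 B_seq=7058 B_ack=0
After event 1: A_seq=0 A_ack=7000 B_seq=7166 B_ack=0
After event 2: A_seq=0 A_ack=7000 B_seq=7218 B_ack=0
After event 3: A_seq=0 A_ack=7218 B_seq=7218 B_ack=0
After event 4: A_seq=0 A_ack=7296 B_seq=7296 B_ack=0

0 7296 7296 0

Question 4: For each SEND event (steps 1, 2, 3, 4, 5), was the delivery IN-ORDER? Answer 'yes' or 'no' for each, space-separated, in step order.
Answer: no no yes yes yes

Derivation:
Step 1: SEND seq=7058 -> out-of-order
Step 2: SEND seq=7166 -> out-of-order
Step 3: SEND seq=7000 -> in-order
Step 4: SEND seq=7218 -> in-order
Step 5: SEND seq=7296 -> in-order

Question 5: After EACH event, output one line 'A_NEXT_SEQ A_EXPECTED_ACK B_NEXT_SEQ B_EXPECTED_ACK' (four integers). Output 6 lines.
0 7000 7058 0
0 7000 7166 0
0 7000 7218 0
0 7218 7218 0
0 7296 7296 0
0 7306 7306 0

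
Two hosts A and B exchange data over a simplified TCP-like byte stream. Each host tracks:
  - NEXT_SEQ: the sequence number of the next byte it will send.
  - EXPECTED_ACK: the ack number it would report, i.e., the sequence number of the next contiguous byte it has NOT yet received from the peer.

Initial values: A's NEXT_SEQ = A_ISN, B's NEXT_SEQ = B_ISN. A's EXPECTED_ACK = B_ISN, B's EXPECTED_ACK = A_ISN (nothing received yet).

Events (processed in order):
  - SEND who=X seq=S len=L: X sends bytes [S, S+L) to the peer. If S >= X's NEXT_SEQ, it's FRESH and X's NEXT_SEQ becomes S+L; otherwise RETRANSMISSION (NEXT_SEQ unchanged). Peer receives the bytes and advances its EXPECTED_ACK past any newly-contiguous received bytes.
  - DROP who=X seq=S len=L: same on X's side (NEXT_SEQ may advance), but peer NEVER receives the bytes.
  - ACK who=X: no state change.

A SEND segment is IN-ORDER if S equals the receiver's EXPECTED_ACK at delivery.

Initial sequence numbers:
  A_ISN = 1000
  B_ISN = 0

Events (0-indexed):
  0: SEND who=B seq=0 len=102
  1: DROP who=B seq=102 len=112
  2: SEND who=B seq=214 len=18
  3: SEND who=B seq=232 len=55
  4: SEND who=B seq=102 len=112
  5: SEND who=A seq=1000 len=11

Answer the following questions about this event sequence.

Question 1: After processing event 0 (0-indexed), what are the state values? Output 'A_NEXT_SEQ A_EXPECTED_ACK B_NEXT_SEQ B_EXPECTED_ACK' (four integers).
After event 0: A_seq=1000 A_ack=102 B_seq=102 B_ack=1000

1000 102 102 1000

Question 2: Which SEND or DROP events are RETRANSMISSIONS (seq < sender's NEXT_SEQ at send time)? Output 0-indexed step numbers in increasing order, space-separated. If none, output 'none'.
Step 0: SEND seq=0 -> fresh
Step 1: DROP seq=102 -> fresh
Step 2: SEND seq=214 -> fresh
Step 3: SEND seq=232 -> fresh
Step 4: SEND seq=102 -> retransmit
Step 5: SEND seq=1000 -> fresh

Answer: 4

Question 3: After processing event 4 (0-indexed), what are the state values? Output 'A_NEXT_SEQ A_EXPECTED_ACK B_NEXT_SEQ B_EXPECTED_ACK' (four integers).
After event 0: A_seq=1000 A_ack=102 B_seq=102 B_ack=1000
After event 1: A_seq=1000 A_ack=102 B_seq=214 B_ack=1000
After event 2: A_seq=1000 A_ack=102 B_seq=232 B_ack=1000
After event 3: A_seq=1000 A_ack=102 B_seq=287 B_ack=1000
After event 4: A_seq=1000 A_ack=287 B_seq=287 B_ack=1000

1000 287 287 1000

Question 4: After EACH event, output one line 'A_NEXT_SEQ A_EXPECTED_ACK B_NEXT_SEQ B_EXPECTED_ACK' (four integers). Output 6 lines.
1000 102 102 1000
1000 102 214 1000
1000 102 232 1000
1000 102 287 1000
1000 287 287 1000
1011 287 287 1011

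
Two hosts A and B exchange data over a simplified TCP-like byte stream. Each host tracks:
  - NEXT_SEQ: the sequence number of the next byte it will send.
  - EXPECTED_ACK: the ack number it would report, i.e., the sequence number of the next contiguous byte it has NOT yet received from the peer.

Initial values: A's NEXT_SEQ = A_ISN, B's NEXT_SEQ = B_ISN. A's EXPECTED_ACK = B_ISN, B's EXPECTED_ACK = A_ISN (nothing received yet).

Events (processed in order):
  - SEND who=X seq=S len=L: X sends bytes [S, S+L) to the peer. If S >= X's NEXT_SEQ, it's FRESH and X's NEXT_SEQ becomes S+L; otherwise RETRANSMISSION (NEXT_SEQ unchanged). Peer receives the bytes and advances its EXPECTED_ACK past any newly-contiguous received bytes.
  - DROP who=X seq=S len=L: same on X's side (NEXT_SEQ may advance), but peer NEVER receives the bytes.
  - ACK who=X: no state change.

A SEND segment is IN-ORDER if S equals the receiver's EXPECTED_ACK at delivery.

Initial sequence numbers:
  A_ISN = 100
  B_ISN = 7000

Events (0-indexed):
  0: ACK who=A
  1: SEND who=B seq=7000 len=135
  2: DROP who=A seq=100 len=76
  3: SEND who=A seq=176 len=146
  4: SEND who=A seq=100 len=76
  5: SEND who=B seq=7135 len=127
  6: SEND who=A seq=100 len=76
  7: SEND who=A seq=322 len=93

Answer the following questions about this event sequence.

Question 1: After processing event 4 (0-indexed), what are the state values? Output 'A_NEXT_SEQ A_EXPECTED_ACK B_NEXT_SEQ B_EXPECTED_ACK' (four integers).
After event 0: A_seq=100 A_ack=7000 B_seq=7000 B_ack=100
After event 1: A_seq=100 A_ack=7135 B_seq=7135 B_ack=100
After event 2: A_seq=176 A_ack=7135 B_seq=7135 B_ack=100
After event 3: A_seq=322 A_ack=7135 B_seq=7135 B_ack=100
After event 4: A_seq=322 A_ack=7135 B_seq=7135 B_ack=322

322 7135 7135 322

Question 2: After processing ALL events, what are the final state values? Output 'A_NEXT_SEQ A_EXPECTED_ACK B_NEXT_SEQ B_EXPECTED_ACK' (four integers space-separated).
Answer: 415 7262 7262 415

Derivation:
After event 0: A_seq=100 A_ack=7000 B_seq=7000 B_ack=100
After event 1: A_seq=100 A_ack=7135 B_seq=7135 B_ack=100
After event 2: A_seq=176 A_ack=7135 B_seq=7135 B_ack=100
After event 3: A_seq=322 A_ack=7135 B_seq=7135 B_ack=100
After event 4: A_seq=322 A_ack=7135 B_seq=7135 B_ack=322
After event 5: A_seq=322 A_ack=7262 B_seq=7262 B_ack=322
After event 6: A_seq=322 A_ack=7262 B_seq=7262 B_ack=322
After event 7: A_seq=415 A_ack=7262 B_seq=7262 B_ack=415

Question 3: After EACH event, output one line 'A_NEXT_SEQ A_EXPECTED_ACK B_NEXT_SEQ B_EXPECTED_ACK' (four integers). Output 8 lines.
100 7000 7000 100
100 7135 7135 100
176 7135 7135 100
322 7135 7135 100
322 7135 7135 322
322 7262 7262 322
322 7262 7262 322
415 7262 7262 415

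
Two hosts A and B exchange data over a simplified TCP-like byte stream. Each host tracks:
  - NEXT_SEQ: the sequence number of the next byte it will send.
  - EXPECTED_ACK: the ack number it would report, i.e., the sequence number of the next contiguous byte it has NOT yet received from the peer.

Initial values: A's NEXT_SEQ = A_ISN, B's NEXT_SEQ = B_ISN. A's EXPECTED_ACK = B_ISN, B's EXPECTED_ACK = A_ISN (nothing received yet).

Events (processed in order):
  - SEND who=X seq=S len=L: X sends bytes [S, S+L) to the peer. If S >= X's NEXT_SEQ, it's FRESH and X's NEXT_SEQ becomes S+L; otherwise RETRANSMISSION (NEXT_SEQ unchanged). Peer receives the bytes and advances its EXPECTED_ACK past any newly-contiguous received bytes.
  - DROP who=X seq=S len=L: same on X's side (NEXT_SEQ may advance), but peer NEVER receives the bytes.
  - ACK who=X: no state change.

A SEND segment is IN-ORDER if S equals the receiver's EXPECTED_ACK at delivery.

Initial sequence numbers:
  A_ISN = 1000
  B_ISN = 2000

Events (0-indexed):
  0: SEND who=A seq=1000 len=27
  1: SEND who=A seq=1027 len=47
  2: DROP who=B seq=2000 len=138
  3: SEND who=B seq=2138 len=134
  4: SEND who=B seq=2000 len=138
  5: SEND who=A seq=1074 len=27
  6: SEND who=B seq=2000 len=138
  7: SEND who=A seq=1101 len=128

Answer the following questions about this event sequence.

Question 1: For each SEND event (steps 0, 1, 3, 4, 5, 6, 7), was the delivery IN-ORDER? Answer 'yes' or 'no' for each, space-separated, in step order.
Step 0: SEND seq=1000 -> in-order
Step 1: SEND seq=1027 -> in-order
Step 3: SEND seq=2138 -> out-of-order
Step 4: SEND seq=2000 -> in-order
Step 5: SEND seq=1074 -> in-order
Step 6: SEND seq=2000 -> out-of-order
Step 7: SEND seq=1101 -> in-order

Answer: yes yes no yes yes no yes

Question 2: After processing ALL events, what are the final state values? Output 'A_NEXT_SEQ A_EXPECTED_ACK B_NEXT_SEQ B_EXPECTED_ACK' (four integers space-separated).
Answer: 1229 2272 2272 1229

Derivation:
After event 0: A_seq=1027 A_ack=2000 B_seq=2000 B_ack=1027
After event 1: A_seq=1074 A_ack=2000 B_seq=2000 B_ack=1074
After event 2: A_seq=1074 A_ack=2000 B_seq=2138 B_ack=1074
After event 3: A_seq=1074 A_ack=2000 B_seq=2272 B_ack=1074
After event 4: A_seq=1074 A_ack=2272 B_seq=2272 B_ack=1074
After event 5: A_seq=1101 A_ack=2272 B_seq=2272 B_ack=1101
After event 6: A_seq=1101 A_ack=2272 B_seq=2272 B_ack=1101
After event 7: A_seq=1229 A_ack=2272 B_seq=2272 B_ack=1229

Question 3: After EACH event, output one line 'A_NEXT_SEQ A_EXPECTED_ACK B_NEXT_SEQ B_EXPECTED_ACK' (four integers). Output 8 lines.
1027 2000 2000 1027
1074 2000 2000 1074
1074 2000 2138 1074
1074 2000 2272 1074
1074 2272 2272 1074
1101 2272 2272 1101
1101 2272 2272 1101
1229 2272 2272 1229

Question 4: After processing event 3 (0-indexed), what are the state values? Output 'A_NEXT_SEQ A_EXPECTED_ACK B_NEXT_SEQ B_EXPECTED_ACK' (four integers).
After event 0: A_seq=1027 A_ack=2000 B_seq=2000 B_ack=1027
After event 1: A_seq=1074 A_ack=2000 B_seq=2000 B_ack=1074
After event 2: A_seq=1074 A_ack=2000 B_seq=2138 B_ack=1074
After event 3: A_seq=1074 A_ack=2000 B_seq=2272 B_ack=1074

1074 2000 2272 1074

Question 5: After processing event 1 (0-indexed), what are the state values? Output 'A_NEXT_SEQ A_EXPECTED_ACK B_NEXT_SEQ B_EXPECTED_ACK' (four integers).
After event 0: A_seq=1027 A_ack=2000 B_seq=2000 B_ack=1027
After event 1: A_seq=1074 A_ack=2000 B_seq=2000 B_ack=1074

1074 2000 2000 1074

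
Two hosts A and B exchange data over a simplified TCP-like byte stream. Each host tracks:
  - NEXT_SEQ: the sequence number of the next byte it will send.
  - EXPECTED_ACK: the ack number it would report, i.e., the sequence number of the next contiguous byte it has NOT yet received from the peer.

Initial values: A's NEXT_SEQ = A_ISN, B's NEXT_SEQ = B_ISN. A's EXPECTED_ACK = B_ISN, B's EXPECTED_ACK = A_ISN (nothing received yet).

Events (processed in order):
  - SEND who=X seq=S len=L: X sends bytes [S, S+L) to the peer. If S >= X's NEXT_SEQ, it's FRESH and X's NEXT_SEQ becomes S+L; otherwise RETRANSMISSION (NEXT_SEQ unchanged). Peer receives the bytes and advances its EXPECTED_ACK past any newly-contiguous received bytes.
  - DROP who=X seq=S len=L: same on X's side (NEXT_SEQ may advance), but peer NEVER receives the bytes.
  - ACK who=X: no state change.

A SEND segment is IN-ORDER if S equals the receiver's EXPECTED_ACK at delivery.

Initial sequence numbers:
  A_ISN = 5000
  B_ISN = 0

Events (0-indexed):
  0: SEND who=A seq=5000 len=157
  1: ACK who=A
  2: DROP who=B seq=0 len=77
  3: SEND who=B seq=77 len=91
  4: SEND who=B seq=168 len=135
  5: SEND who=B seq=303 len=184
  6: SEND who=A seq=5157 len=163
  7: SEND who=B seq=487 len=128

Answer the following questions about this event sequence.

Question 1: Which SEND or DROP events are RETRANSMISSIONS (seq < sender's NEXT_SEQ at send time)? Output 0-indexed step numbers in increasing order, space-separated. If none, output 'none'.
Step 0: SEND seq=5000 -> fresh
Step 2: DROP seq=0 -> fresh
Step 3: SEND seq=77 -> fresh
Step 4: SEND seq=168 -> fresh
Step 5: SEND seq=303 -> fresh
Step 6: SEND seq=5157 -> fresh
Step 7: SEND seq=487 -> fresh

Answer: none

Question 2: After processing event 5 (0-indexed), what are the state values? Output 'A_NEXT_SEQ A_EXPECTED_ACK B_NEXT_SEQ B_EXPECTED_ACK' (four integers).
After event 0: A_seq=5157 A_ack=0 B_seq=0 B_ack=5157
After event 1: A_seq=5157 A_ack=0 B_seq=0 B_ack=5157
After event 2: A_seq=5157 A_ack=0 B_seq=77 B_ack=5157
After event 3: A_seq=5157 A_ack=0 B_seq=168 B_ack=5157
After event 4: A_seq=5157 A_ack=0 B_seq=303 B_ack=5157
After event 5: A_seq=5157 A_ack=0 B_seq=487 B_ack=5157

5157 0 487 5157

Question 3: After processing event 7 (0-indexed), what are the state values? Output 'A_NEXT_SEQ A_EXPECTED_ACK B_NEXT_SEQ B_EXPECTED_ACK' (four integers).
After event 0: A_seq=5157 A_ack=0 B_seq=0 B_ack=5157
After event 1: A_seq=5157 A_ack=0 B_seq=0 B_ack=5157
After event 2: A_seq=5157 A_ack=0 B_seq=77 B_ack=5157
After event 3: A_seq=5157 A_ack=0 B_seq=168 B_ack=5157
After event 4: A_seq=5157 A_ack=0 B_seq=303 B_ack=5157
After event 5: A_seq=5157 A_ack=0 B_seq=487 B_ack=5157
After event 6: A_seq=5320 A_ack=0 B_seq=487 B_ack=5320
After event 7: A_seq=5320 A_ack=0 B_seq=615 B_ack=5320

5320 0 615 5320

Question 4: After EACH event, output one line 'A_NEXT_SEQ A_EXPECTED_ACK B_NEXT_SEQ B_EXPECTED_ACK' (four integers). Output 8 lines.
5157 0 0 5157
5157 0 0 5157
5157 0 77 5157
5157 0 168 5157
5157 0 303 5157
5157 0 487 5157
5320 0 487 5320
5320 0 615 5320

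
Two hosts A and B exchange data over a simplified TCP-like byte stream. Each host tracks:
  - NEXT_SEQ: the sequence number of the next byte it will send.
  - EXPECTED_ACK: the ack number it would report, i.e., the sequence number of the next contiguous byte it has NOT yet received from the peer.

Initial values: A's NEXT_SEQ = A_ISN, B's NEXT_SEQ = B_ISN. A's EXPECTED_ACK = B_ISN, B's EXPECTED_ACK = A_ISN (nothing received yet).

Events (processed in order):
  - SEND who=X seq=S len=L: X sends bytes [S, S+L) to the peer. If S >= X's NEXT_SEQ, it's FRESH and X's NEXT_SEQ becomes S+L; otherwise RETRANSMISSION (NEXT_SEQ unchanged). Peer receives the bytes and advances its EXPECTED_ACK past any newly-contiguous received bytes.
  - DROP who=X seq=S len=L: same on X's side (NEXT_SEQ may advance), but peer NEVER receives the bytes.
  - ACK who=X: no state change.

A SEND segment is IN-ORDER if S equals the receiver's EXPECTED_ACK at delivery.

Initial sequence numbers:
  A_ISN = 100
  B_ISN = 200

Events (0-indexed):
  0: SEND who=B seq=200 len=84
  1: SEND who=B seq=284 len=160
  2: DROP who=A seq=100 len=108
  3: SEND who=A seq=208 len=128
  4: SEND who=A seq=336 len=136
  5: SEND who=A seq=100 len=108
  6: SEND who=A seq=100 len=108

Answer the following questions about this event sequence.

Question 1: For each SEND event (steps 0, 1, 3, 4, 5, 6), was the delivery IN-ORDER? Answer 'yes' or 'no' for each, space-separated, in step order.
Step 0: SEND seq=200 -> in-order
Step 1: SEND seq=284 -> in-order
Step 3: SEND seq=208 -> out-of-order
Step 4: SEND seq=336 -> out-of-order
Step 5: SEND seq=100 -> in-order
Step 6: SEND seq=100 -> out-of-order

Answer: yes yes no no yes no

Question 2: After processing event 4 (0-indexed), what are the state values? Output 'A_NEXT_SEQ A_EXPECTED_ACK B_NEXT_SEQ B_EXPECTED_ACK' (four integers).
After event 0: A_seq=100 A_ack=284 B_seq=284 B_ack=100
After event 1: A_seq=100 A_ack=444 B_seq=444 B_ack=100
After event 2: A_seq=208 A_ack=444 B_seq=444 B_ack=100
After event 3: A_seq=336 A_ack=444 B_seq=444 B_ack=100
After event 4: A_seq=472 A_ack=444 B_seq=444 B_ack=100

472 444 444 100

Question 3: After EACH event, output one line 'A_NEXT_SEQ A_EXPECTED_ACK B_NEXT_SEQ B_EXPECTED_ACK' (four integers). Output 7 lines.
100 284 284 100
100 444 444 100
208 444 444 100
336 444 444 100
472 444 444 100
472 444 444 472
472 444 444 472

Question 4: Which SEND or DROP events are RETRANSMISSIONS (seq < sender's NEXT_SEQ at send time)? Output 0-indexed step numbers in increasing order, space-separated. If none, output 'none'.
Answer: 5 6

Derivation:
Step 0: SEND seq=200 -> fresh
Step 1: SEND seq=284 -> fresh
Step 2: DROP seq=100 -> fresh
Step 3: SEND seq=208 -> fresh
Step 4: SEND seq=336 -> fresh
Step 5: SEND seq=100 -> retransmit
Step 6: SEND seq=100 -> retransmit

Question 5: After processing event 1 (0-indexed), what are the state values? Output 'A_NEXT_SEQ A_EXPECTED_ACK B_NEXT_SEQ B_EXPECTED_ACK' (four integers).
After event 0: A_seq=100 A_ack=284 B_seq=284 B_ack=100
After event 1: A_seq=100 A_ack=444 B_seq=444 B_ack=100

100 444 444 100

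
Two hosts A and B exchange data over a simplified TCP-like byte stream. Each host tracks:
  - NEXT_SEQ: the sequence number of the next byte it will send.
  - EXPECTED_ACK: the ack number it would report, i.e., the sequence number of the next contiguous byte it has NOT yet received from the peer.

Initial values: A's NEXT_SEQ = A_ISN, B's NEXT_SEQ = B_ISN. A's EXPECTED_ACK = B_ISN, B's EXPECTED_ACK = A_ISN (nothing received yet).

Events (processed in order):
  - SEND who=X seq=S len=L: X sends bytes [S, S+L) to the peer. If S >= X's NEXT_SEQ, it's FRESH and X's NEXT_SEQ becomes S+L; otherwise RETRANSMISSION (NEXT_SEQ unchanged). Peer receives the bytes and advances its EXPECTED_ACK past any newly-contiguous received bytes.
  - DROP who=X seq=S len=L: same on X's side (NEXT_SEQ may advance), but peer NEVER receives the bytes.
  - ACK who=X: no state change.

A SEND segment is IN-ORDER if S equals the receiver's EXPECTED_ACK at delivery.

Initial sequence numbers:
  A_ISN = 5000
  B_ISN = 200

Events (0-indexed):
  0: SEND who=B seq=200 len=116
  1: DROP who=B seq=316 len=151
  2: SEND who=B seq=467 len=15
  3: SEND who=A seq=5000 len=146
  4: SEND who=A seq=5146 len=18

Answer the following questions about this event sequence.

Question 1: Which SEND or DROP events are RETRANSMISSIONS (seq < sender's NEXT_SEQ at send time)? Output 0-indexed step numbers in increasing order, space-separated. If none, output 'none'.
Step 0: SEND seq=200 -> fresh
Step 1: DROP seq=316 -> fresh
Step 2: SEND seq=467 -> fresh
Step 3: SEND seq=5000 -> fresh
Step 4: SEND seq=5146 -> fresh

Answer: none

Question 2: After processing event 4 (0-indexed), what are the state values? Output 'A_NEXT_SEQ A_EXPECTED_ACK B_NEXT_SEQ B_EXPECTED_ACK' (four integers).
After event 0: A_seq=5000 A_ack=316 B_seq=316 B_ack=5000
After event 1: A_seq=5000 A_ack=316 B_seq=467 B_ack=5000
After event 2: A_seq=5000 A_ack=316 B_seq=482 B_ack=5000
After event 3: A_seq=5146 A_ack=316 B_seq=482 B_ack=5146
After event 4: A_seq=5164 A_ack=316 B_seq=482 B_ack=5164

5164 316 482 5164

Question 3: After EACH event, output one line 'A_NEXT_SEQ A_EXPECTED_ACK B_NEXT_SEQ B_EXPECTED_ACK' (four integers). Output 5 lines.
5000 316 316 5000
5000 316 467 5000
5000 316 482 5000
5146 316 482 5146
5164 316 482 5164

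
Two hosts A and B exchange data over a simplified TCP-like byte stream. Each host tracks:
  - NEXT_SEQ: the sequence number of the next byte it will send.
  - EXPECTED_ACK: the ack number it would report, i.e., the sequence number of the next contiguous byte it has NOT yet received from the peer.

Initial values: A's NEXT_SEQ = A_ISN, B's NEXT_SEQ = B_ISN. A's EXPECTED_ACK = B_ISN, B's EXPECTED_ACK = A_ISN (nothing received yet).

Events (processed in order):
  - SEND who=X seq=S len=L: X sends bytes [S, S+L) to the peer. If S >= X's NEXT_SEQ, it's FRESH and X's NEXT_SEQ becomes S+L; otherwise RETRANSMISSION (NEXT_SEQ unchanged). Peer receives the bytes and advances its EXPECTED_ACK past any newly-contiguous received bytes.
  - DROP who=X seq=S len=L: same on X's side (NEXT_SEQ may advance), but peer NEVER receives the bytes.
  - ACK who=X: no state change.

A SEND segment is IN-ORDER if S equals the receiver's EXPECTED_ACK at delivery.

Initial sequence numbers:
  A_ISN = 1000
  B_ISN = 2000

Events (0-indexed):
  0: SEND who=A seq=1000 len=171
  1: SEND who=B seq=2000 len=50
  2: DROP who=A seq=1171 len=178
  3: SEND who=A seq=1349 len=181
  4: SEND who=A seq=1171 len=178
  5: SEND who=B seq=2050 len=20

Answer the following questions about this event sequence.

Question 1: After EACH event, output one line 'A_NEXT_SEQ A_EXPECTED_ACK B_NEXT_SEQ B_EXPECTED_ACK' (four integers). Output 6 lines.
1171 2000 2000 1171
1171 2050 2050 1171
1349 2050 2050 1171
1530 2050 2050 1171
1530 2050 2050 1530
1530 2070 2070 1530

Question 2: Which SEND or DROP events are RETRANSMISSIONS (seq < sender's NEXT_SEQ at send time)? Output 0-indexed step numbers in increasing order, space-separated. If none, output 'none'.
Step 0: SEND seq=1000 -> fresh
Step 1: SEND seq=2000 -> fresh
Step 2: DROP seq=1171 -> fresh
Step 3: SEND seq=1349 -> fresh
Step 4: SEND seq=1171 -> retransmit
Step 5: SEND seq=2050 -> fresh

Answer: 4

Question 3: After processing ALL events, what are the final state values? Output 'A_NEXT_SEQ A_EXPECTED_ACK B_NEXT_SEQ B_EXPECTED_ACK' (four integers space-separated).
Answer: 1530 2070 2070 1530

Derivation:
After event 0: A_seq=1171 A_ack=2000 B_seq=2000 B_ack=1171
After event 1: A_seq=1171 A_ack=2050 B_seq=2050 B_ack=1171
After event 2: A_seq=1349 A_ack=2050 B_seq=2050 B_ack=1171
After event 3: A_seq=1530 A_ack=2050 B_seq=2050 B_ack=1171
After event 4: A_seq=1530 A_ack=2050 B_seq=2050 B_ack=1530
After event 5: A_seq=1530 A_ack=2070 B_seq=2070 B_ack=1530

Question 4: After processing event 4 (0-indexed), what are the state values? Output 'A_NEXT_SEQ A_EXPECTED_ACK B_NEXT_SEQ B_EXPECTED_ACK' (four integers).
After event 0: A_seq=1171 A_ack=2000 B_seq=2000 B_ack=1171
After event 1: A_seq=1171 A_ack=2050 B_seq=2050 B_ack=1171
After event 2: A_seq=1349 A_ack=2050 B_seq=2050 B_ack=1171
After event 3: A_seq=1530 A_ack=2050 B_seq=2050 B_ack=1171
After event 4: A_seq=1530 A_ack=2050 B_seq=2050 B_ack=1530

1530 2050 2050 1530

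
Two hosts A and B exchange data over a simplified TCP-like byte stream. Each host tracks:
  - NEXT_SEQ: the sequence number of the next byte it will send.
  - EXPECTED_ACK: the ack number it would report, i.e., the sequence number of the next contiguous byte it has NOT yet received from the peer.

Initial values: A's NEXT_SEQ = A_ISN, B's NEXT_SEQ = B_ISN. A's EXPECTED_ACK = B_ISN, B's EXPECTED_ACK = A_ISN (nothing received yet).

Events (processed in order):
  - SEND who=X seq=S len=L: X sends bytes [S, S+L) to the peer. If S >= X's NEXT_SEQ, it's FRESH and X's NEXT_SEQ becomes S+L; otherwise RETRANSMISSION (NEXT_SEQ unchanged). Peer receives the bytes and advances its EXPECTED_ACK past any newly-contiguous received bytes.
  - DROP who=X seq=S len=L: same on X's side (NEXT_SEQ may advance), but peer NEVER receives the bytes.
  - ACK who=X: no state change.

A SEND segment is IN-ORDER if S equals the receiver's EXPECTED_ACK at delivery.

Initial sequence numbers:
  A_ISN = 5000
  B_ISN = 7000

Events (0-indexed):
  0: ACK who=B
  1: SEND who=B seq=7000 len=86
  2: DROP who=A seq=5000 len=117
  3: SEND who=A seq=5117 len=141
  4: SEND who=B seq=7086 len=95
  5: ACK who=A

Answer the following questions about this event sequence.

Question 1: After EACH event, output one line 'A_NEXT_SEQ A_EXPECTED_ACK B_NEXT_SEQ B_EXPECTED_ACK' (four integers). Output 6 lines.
5000 7000 7000 5000
5000 7086 7086 5000
5117 7086 7086 5000
5258 7086 7086 5000
5258 7181 7181 5000
5258 7181 7181 5000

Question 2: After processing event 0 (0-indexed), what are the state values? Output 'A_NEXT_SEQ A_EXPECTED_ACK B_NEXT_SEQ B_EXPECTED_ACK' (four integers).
After event 0: A_seq=5000 A_ack=7000 B_seq=7000 B_ack=5000

5000 7000 7000 5000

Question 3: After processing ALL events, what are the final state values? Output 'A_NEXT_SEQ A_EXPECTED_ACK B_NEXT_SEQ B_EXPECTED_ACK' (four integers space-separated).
After event 0: A_seq=5000 A_ack=7000 B_seq=7000 B_ack=5000
After event 1: A_seq=5000 A_ack=7086 B_seq=7086 B_ack=5000
After event 2: A_seq=5117 A_ack=7086 B_seq=7086 B_ack=5000
After event 3: A_seq=5258 A_ack=7086 B_seq=7086 B_ack=5000
After event 4: A_seq=5258 A_ack=7181 B_seq=7181 B_ack=5000
After event 5: A_seq=5258 A_ack=7181 B_seq=7181 B_ack=5000

Answer: 5258 7181 7181 5000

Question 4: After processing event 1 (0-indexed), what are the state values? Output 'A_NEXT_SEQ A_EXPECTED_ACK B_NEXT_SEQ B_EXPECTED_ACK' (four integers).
After event 0: A_seq=5000 A_ack=7000 B_seq=7000 B_ack=5000
After event 1: A_seq=5000 A_ack=7086 B_seq=7086 B_ack=5000

5000 7086 7086 5000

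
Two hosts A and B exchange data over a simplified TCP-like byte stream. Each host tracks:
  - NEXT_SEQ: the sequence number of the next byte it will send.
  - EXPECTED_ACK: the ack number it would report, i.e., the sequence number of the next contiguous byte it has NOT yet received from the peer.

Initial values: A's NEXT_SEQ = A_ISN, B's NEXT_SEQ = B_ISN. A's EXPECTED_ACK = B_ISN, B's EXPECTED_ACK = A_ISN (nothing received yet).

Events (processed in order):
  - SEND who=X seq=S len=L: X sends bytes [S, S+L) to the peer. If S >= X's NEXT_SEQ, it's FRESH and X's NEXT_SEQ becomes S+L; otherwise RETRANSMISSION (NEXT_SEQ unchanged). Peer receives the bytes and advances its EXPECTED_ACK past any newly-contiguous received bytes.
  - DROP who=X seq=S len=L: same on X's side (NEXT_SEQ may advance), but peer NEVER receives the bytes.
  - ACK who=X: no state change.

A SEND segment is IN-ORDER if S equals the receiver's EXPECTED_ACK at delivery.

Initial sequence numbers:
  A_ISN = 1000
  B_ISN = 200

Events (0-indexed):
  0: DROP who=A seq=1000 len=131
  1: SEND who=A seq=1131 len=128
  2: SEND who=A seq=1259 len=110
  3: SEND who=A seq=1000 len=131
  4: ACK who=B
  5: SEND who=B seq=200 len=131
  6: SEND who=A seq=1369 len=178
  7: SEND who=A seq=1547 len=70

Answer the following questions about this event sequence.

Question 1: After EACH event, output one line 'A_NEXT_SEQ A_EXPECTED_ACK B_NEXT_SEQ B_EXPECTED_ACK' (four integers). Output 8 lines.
1131 200 200 1000
1259 200 200 1000
1369 200 200 1000
1369 200 200 1369
1369 200 200 1369
1369 331 331 1369
1547 331 331 1547
1617 331 331 1617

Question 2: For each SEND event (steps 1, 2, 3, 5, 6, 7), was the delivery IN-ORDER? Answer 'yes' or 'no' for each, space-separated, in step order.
Answer: no no yes yes yes yes

Derivation:
Step 1: SEND seq=1131 -> out-of-order
Step 2: SEND seq=1259 -> out-of-order
Step 3: SEND seq=1000 -> in-order
Step 5: SEND seq=200 -> in-order
Step 6: SEND seq=1369 -> in-order
Step 7: SEND seq=1547 -> in-order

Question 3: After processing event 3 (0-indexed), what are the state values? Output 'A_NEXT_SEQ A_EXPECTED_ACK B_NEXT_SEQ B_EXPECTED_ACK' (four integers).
After event 0: A_seq=1131 A_ack=200 B_seq=200 B_ack=1000
After event 1: A_seq=1259 A_ack=200 B_seq=200 B_ack=1000
After event 2: A_seq=1369 A_ack=200 B_seq=200 B_ack=1000
After event 3: A_seq=1369 A_ack=200 B_seq=200 B_ack=1369

1369 200 200 1369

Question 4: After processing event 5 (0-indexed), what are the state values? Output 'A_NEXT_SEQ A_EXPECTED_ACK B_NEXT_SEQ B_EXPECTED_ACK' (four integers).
After event 0: A_seq=1131 A_ack=200 B_seq=200 B_ack=1000
After event 1: A_seq=1259 A_ack=200 B_seq=200 B_ack=1000
After event 2: A_seq=1369 A_ack=200 B_seq=200 B_ack=1000
After event 3: A_seq=1369 A_ack=200 B_seq=200 B_ack=1369
After event 4: A_seq=1369 A_ack=200 B_seq=200 B_ack=1369
After event 5: A_seq=1369 A_ack=331 B_seq=331 B_ack=1369

1369 331 331 1369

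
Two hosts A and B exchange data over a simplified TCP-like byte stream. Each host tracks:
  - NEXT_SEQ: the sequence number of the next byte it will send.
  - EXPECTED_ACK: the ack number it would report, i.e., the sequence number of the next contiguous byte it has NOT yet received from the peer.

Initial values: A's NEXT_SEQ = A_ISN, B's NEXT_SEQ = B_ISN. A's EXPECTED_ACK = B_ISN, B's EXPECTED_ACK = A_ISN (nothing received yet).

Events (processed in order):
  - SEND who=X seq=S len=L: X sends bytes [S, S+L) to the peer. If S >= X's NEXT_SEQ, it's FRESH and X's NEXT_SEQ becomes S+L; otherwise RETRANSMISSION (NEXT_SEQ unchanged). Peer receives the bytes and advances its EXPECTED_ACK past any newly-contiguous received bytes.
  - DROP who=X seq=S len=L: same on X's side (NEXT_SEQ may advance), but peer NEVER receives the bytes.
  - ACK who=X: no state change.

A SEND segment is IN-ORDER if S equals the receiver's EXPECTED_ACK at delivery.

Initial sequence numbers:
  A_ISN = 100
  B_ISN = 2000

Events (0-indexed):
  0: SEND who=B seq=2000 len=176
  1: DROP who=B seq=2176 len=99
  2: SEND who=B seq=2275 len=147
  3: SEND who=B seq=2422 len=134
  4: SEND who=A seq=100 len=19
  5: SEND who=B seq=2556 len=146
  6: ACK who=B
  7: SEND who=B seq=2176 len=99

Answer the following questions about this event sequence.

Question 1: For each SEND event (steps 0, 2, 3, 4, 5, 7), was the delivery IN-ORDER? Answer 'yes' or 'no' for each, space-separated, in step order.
Step 0: SEND seq=2000 -> in-order
Step 2: SEND seq=2275 -> out-of-order
Step 3: SEND seq=2422 -> out-of-order
Step 4: SEND seq=100 -> in-order
Step 5: SEND seq=2556 -> out-of-order
Step 7: SEND seq=2176 -> in-order

Answer: yes no no yes no yes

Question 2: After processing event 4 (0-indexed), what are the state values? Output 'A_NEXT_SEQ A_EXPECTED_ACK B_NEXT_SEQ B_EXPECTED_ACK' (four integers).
After event 0: A_seq=100 A_ack=2176 B_seq=2176 B_ack=100
After event 1: A_seq=100 A_ack=2176 B_seq=2275 B_ack=100
After event 2: A_seq=100 A_ack=2176 B_seq=2422 B_ack=100
After event 3: A_seq=100 A_ack=2176 B_seq=2556 B_ack=100
After event 4: A_seq=119 A_ack=2176 B_seq=2556 B_ack=119

119 2176 2556 119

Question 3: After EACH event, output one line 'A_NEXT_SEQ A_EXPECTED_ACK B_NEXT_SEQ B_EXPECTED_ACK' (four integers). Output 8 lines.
100 2176 2176 100
100 2176 2275 100
100 2176 2422 100
100 2176 2556 100
119 2176 2556 119
119 2176 2702 119
119 2176 2702 119
119 2702 2702 119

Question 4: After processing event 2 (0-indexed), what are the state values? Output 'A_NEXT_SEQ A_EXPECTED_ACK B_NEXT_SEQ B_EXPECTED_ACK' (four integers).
After event 0: A_seq=100 A_ack=2176 B_seq=2176 B_ack=100
After event 1: A_seq=100 A_ack=2176 B_seq=2275 B_ack=100
After event 2: A_seq=100 A_ack=2176 B_seq=2422 B_ack=100

100 2176 2422 100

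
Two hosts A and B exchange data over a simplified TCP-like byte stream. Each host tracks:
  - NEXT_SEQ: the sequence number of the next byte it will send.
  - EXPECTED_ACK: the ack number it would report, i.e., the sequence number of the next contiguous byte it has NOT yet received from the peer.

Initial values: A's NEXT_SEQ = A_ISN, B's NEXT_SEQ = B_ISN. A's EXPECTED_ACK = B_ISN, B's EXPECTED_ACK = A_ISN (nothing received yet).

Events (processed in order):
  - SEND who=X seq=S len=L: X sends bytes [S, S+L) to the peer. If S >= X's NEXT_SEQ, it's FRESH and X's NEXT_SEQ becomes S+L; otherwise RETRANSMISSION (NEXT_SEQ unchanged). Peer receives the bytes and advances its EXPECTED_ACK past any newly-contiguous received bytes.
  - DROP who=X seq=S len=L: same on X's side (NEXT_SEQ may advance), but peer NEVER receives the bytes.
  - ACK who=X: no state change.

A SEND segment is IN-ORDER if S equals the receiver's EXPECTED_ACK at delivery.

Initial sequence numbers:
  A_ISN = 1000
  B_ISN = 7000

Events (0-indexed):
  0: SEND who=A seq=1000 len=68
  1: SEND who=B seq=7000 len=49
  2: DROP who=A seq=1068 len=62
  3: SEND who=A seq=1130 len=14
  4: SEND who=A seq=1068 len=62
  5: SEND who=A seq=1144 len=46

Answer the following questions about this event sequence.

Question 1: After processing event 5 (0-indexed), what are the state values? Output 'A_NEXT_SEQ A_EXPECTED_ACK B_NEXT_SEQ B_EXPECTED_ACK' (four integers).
After event 0: A_seq=1068 A_ack=7000 B_seq=7000 B_ack=1068
After event 1: A_seq=1068 A_ack=7049 B_seq=7049 B_ack=1068
After event 2: A_seq=1130 A_ack=7049 B_seq=7049 B_ack=1068
After event 3: A_seq=1144 A_ack=7049 B_seq=7049 B_ack=1068
After event 4: A_seq=1144 A_ack=7049 B_seq=7049 B_ack=1144
After event 5: A_seq=1190 A_ack=7049 B_seq=7049 B_ack=1190

1190 7049 7049 1190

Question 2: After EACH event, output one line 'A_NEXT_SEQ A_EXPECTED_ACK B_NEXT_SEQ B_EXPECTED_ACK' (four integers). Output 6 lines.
1068 7000 7000 1068
1068 7049 7049 1068
1130 7049 7049 1068
1144 7049 7049 1068
1144 7049 7049 1144
1190 7049 7049 1190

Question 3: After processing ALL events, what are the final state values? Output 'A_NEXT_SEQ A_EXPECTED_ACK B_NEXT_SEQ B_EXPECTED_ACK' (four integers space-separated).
After event 0: A_seq=1068 A_ack=7000 B_seq=7000 B_ack=1068
After event 1: A_seq=1068 A_ack=7049 B_seq=7049 B_ack=1068
After event 2: A_seq=1130 A_ack=7049 B_seq=7049 B_ack=1068
After event 3: A_seq=1144 A_ack=7049 B_seq=7049 B_ack=1068
After event 4: A_seq=1144 A_ack=7049 B_seq=7049 B_ack=1144
After event 5: A_seq=1190 A_ack=7049 B_seq=7049 B_ack=1190

Answer: 1190 7049 7049 1190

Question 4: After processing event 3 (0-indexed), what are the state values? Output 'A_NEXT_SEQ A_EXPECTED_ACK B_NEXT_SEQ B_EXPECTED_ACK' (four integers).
After event 0: A_seq=1068 A_ack=7000 B_seq=7000 B_ack=1068
After event 1: A_seq=1068 A_ack=7049 B_seq=7049 B_ack=1068
After event 2: A_seq=1130 A_ack=7049 B_seq=7049 B_ack=1068
After event 3: A_seq=1144 A_ack=7049 B_seq=7049 B_ack=1068

1144 7049 7049 1068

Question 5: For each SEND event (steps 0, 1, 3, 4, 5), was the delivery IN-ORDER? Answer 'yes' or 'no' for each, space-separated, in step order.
Step 0: SEND seq=1000 -> in-order
Step 1: SEND seq=7000 -> in-order
Step 3: SEND seq=1130 -> out-of-order
Step 4: SEND seq=1068 -> in-order
Step 5: SEND seq=1144 -> in-order

Answer: yes yes no yes yes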